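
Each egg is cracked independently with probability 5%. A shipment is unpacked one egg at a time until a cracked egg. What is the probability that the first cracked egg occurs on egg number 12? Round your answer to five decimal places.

Geometric (trials to first success), p = 0.05.
P(Y = 12) = (1−p)^11 · p = 0.5688 · 0.05 = 0.0284400

0.02844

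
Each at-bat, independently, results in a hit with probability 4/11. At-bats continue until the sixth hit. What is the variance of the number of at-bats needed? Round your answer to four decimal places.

Y = total at-bats until the sixth success; negative binomial with r=6, p=0.363636.
Var(Y) = r(1−p)/p² = 6·0.636364 / 0.363636² = 28.875000

28.8750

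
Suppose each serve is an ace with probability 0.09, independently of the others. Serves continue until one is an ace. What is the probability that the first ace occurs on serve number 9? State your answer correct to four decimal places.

0.0423

Geometric (trials to first success), p = 0.09.
P(Y = 9) = (1−p)^8 · p = 0.47025 · 0.09 = 0.042323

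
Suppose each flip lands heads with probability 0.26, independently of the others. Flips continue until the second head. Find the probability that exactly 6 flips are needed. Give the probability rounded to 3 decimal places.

Y = trial on which the second success occurs; negative binomial, r=2, p=0.26.
P(Y=6) = C(5,1) · p^2 · (1−p)^4
= 5 · 0.0676 · 0.29987 = 0.10135

0.101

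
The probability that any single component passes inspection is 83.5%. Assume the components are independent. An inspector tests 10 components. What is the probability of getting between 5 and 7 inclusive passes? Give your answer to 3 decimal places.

0.218

X ~ Binomial(10, 0.835); P(5 ≤ X ≤ 7) = Σ C(10,k) p^k (1−p)^(10−k) over k:
  k=5: C(10,5)·0.835^5·0.165^5 = 0.01251
  k=6: C(10,6)·0.835^6·0.165^4 = 0.05276
  k=7: C(10,7)·0.835^7·0.165^3 = 0.15256
Total = 0.21783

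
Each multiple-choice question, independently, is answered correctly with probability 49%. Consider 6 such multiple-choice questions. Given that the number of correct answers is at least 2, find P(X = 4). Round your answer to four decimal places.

0.2553

X ~ Binomial(6, 0.49). Want P(X=4 | X≥2) = P(X=4) / P(X≥2).
P(X=4) = C(6,4)·0.49^4·0.51^2 = 0.224914
P(X≥2) = 1 − 0.017596 − 0.101437 = 0.880966
Ratio = 0.224914 / 0.880966 = 0.255303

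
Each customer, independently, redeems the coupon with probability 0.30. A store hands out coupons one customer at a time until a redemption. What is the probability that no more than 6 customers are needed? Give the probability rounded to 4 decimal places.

0.8824

Y = number of customers to the first success; geometric, p = 0.30.
P(Y ≤ 6) = 1 − (1−p)^6 = 1 − 0.117649 = 0.882351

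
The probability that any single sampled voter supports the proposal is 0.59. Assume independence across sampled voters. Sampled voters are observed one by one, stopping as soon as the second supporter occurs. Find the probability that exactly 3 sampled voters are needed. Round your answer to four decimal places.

Y = trial on which the second success occurs; negative binomial, r=2, p=0.59.
P(Y=3) = C(2,1) · p^2 · (1−p)^1
= 2 · 0.3481 · 0.41 = 0.285442

0.2854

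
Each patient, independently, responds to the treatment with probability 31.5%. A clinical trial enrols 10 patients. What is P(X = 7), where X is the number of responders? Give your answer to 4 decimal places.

X ~ Binomial(n=10, p=0.315).
P(X=7) = C(10,7) · p^7 · (1−p)^3
= 120 · 0.00030773 · 0.32142 = 0.011869

0.0119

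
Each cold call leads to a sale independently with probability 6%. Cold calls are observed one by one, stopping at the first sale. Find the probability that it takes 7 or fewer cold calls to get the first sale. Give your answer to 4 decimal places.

Y = number of cold calls to the first success; geometric, p = 0.06.
P(Y ≤ 7) = 1 − (1−p)^7 = 1 − 0.648478 = 0.351522

0.3515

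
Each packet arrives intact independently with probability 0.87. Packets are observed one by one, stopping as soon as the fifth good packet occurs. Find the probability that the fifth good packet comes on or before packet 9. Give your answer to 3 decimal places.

Finishing within 9 packets ⇔ at least 5 successes in the first 9. With X ~ Binomial(9, 0.87), P(Y ≤ 9) = 1 − P(X ≤ 4).
  k=0: C(9,0)·0.87^0·0.13^9 = 0.00000
  k=1: C(9,1)·0.87^1·0.13^8 = 0.00000
  k=2: C(9,2)·0.87^2·0.13^7 = 0.00002
  k=3: C(9,3)·0.87^3·0.13^6 = 0.00027
  k=4: C(9,4)·0.87^4·0.13^5 = 0.00268
1 − 0.00296 = 0.99704

0.997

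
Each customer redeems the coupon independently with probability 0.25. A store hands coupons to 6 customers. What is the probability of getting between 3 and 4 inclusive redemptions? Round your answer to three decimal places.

X ~ Binomial(6, 0.25); P(3 ≤ X ≤ 4) = Σ C(6,k) p^k (1−p)^(6−k) over k:
  k=3: C(6,3)·0.25^3·0.75^3 = 0.13184
  k=4: C(6,4)·0.25^4·0.75^2 = 0.03296
Total = 0.16479

0.165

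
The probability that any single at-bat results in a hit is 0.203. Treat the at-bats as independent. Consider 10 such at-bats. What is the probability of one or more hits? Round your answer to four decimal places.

P(at least one) = 1 − P(none) = 1 − (1 − 0.203)^10
= 1 − 0.103415 = 0.896585

0.8966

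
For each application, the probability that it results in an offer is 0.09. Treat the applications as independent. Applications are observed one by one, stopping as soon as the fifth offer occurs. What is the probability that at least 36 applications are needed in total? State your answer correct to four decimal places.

0.7968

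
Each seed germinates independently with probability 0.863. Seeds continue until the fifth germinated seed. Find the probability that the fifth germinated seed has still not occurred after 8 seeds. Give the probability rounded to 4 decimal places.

0.0156

Needing more than 8 seeds ⇔ fewer than 5 successes in the first 8. With X ~ Binomial(8, 0.863), P(Y > 8) = P(X ≤ 4).
  k=0: C(8,0)·0.863^0·0.137^8 = 0.000000
  k=1: C(8,1)·0.863^1·0.137^7 = 0.000006
  k=2: C(8,2)·0.863^2·0.137^6 = 0.000138
  k=3: C(8,3)·0.863^3·0.137^5 = 0.001737
  k=4: C(8,4)·0.863^4·0.137^4 = 0.013678
P(X ≤ 4) = 0.015559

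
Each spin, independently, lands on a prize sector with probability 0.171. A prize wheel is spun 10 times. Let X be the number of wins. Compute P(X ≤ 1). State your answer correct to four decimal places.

X ~ Binomial(10, 0.171); P(X ≤ 1) = Σ C(10,k) p^k (1−p)^(10−k) over k:
  k=0: C(10,0)·0.171^0·0.829^10 = 0.153301
  k=1: C(10,1)·0.171^1·0.829^9 = 0.316218
Total = 0.469519

0.4695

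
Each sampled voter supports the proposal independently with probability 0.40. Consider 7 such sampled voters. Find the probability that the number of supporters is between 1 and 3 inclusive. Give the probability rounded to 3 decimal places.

0.682

X ~ Binomial(7, 0.40); P(1 ≤ X ≤ 3) = Σ C(7,k) p^k (1−p)^(7−k) over k:
  k=1: C(7,1)·0.40^1·0.60^6 = 0.13064
  k=2: C(7,2)·0.40^2·0.60^5 = 0.26127
  k=3: C(7,3)·0.40^3·0.60^4 = 0.29030
Total = 0.68221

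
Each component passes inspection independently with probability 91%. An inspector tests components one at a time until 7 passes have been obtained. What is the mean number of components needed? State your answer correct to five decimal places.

7.69231

Y = total components until the seventh success; negative binomial with r=7, p=0.91.
E[Y] = r / p = 7 / 0.91 = 7.6923077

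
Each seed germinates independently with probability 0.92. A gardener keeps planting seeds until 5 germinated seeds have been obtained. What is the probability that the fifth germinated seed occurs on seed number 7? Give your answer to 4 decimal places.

Y = trial on which the fifth success occurs; negative binomial, r=5, p=0.92.
P(Y=7) = C(6,4) · p^5 · (1−p)^2
= 15 · 0.65908 · 0.0064 = 0.063272

0.0633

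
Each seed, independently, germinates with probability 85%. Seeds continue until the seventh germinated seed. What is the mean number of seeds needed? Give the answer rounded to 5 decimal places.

8.23529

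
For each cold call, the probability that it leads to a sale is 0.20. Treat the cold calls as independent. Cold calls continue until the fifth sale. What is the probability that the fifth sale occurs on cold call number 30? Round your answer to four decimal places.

0.0287

Y = trial on which the fifth success occurs; negative binomial, r=5, p=0.20.
P(Y=30) = C(29,4) · p^5 · (1−p)^25
= 23751 · 0.00032 · 0.0037779 = 0.028713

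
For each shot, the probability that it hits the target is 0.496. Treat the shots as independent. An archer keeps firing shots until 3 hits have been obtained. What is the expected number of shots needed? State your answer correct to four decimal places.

Y = total shots until the third success; negative binomial with r=3, p=0.496.
E[Y] = r / p = 3 / 0.496 = 6.048387

6.0484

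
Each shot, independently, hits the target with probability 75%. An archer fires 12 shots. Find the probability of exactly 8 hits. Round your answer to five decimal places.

0.19358

X ~ Binomial(n=12, p=0.75).
P(X=8) = C(12,8) · p^8 · (1−p)^4
= 495 · 0.10011 · 0.0039062 = 0.1935777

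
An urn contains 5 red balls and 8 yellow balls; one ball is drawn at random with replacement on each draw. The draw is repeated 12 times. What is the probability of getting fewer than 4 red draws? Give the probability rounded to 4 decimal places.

0.2595

X ~ Binomial(12, 0.384615); P(X ≤ 3) = Σ C(12,k) p^k (1−p)^(12−k) over k:
  k=0: C(12,0)·0.384615^0·0.615385^12 = 0.002950
  k=1: C(12,1)·0.384615^1·0.615385^11 = 0.022122
  k=2: C(12,2)·0.384615^2·0.615385^10 = 0.076044
  k=3: C(12,3)·0.384615^3·0.615385^9 = 0.158425
Total = 0.259540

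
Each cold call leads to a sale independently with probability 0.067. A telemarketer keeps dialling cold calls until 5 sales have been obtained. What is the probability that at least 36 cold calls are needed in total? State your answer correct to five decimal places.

0.91792

Needing more than 35 cold calls ⇔ fewer than 5 successes in the first 35. With X ~ Binomial(35, 0.067), P(Y > 35) = P(X ≤ 4).
  k=0: C(35,0)·0.067^0·0.933^35 = 0.0882790
  k=1: C(35,1)·0.067^1·0.933^34 = 0.2218803
  k=2: C(35,2)·0.067^2·0.933^33 = 0.2708699
  k=3: C(35,3)·0.067^3·0.933^32 = 0.2139669
  k=4: C(35,4)·0.067^4·0.933^31 = 0.1229221
P(X ≤ 4) = 0.9179182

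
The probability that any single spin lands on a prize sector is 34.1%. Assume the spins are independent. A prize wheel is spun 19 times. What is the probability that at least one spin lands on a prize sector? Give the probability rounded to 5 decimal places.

P(at least one) = 1 − P(none) = 1 − (1 − 0.341)^19
= 1 − 0.0003621 = 0.9996379

0.99964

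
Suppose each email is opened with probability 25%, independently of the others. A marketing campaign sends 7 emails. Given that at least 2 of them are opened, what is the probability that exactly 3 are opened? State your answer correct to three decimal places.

0.312

X ~ Binomial(7, 0.25). Want P(X=3 | X≥2) = P(X=3) / P(X≥2).
P(X=3) = C(7,3)·0.25^3·0.75^4 = 0.17303
P(X≥2) = 1 − 0.13348 − 0.31146 = 0.55505
Ratio = 0.17303 / 0.55505 = 0.31174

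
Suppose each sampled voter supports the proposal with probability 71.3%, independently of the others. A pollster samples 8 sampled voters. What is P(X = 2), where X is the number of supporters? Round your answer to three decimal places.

0.008

X ~ Binomial(n=8, p=0.713).
P(X=2) = C(8,2) · p^2 · (1−p)^6
= 28 · 0.50837 · 0.00055885 = 0.00795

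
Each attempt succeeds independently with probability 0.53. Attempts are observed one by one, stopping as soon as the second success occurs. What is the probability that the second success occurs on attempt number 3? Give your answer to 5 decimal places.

0.26405

Y = trial on which the second success occurs; negative binomial, r=2, p=0.53.
P(Y=3) = C(2,1) · p^2 · (1−p)^1
= 2 · 0.2809 · 0.47 = 0.2640460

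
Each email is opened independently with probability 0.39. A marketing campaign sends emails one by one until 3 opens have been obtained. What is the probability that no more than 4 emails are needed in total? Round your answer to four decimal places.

Finishing within 4 emails ⇔ at least 3 successes in the first 4. With X ~ Binomial(4, 0.39), P(Y ≤ 4) = 1 − P(X ≤ 2).
  k=0: C(4,0)·0.39^0·0.61^4 = 0.138458
  k=1: C(4,1)·0.39^1·0.61^3 = 0.354090
  k=2: C(4,2)·0.39^2·0.61^2 = 0.339578
1 − 0.832127 = 0.167873

0.1679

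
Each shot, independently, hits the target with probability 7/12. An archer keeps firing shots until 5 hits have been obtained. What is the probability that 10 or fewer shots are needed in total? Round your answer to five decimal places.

0.80455

Finishing within 10 shots ⇔ at least 5 successes in the first 10. With X ~ Binomial(10, 0.583333), P(Y ≤ 10) = 1 − P(X ≤ 4).
  k=0: C(10,0)·0.583333^0·0.416667^10 = 0.0001577
  k=1: C(10,1)·0.583333^1·0.416667^9 = 0.0022081
  k=2: C(10,2)·0.583333^2·0.416667^8 = 0.0139109
  k=3: C(10,3)·0.583333^3·0.416667^7 = 0.0519341
  k=4: C(10,4)·0.583333^4·0.416667^6 = 0.1272386
1 − 0.1954495 = 0.8045505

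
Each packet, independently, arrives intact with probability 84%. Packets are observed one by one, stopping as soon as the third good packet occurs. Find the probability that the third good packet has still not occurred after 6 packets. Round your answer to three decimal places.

Needing more than 6 packets ⇔ fewer than 3 successes in the first 6. With X ~ Binomial(6, 0.84), P(Y > 6) = P(X ≤ 2).
  k=0: C(6,0)·0.84^0·0.16^6 = 0.00002
  k=1: C(6,1)·0.84^1·0.16^5 = 0.00053
  k=2: C(6,2)·0.84^2·0.16^4 = 0.00694
P(X ≤ 2) = 0.00748

0.007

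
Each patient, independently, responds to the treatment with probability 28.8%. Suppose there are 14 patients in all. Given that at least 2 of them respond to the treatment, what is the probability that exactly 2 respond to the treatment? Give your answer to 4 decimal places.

X ~ Binomial(14, 0.288). Want P(X=2 | X≥2) = P(X=2) / P(X≥2).
P(X=2) = C(14,2)·0.288^2·0.712^12 = 0.128111
P(X≥2) = 1 − 0.008604 − 0.048726 = 0.942670
Ratio = 0.128111 / 0.942670 = 0.135902

0.1359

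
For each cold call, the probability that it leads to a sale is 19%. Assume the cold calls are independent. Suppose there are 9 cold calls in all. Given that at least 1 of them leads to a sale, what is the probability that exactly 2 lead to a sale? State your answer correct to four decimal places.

X ~ Binomial(9, 0.19). Want P(X=2 | X≥1) = P(X=2) / P(X≥1).
P(X=2) = C(9,2)·0.19^2·0.81^7 = 0.297307
P(X≥1) = 1 − 0.150095 = 0.849905
Ratio = 0.297307 / 0.849905 = 0.349812

0.3498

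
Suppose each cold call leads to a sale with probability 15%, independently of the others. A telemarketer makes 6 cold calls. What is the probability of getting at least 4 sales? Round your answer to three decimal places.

0.006

X ~ Binomial(6, 0.15); P(X ≥ 4) = Σ C(6,k) p^k (1−p)^(6−k) over k:
  k=4: C(6,4)·0.15^4·0.85^2 = 0.00549
  k=5: C(6,5)·0.15^5·0.85^1 = 0.00039
  k=6: C(6,6)·0.15^6·0.85^0 = 0.00001
Total = 0.00589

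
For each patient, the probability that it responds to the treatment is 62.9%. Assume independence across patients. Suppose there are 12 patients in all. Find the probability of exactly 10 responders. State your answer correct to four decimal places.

X ~ Binomial(n=12, p=0.629).
P(X=10) = C(12,10) · p^10 · (1−p)^2
= 66 · 0.0096941 · 0.13764 = 0.088064

0.0881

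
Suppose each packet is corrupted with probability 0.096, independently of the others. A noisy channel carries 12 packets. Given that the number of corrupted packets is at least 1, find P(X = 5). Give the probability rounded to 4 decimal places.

X ~ Binomial(12, 0.096). Want P(X=5 | X≥1) = P(X=5) / P(X≥1).
P(X=5) = C(12,5)·0.096^5·0.904^7 = 0.003186
P(X≥1) = 1 − 0.297866 = 0.702134
Ratio = 0.003186 / 0.702134 = 0.004538

0.0045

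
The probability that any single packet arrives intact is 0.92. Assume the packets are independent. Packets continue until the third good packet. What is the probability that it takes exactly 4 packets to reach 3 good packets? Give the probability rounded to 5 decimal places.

0.18689

Y = trial on which the third success occurs; negative binomial, r=3, p=0.92.
P(Y=4) = C(3,2) · p^3 · (1−p)^1
= 3 · 0.77869 · 0.08 = 0.1868851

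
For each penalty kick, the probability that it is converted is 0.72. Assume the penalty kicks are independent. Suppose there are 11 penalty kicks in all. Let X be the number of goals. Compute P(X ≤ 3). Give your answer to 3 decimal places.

0.003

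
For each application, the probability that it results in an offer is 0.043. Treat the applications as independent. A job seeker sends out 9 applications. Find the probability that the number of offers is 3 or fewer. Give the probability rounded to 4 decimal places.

0.9996

X ~ Binomial(9, 0.043); P(X ≤ 3) = Σ C(9,k) p^k (1−p)^(9−k) over k:
  k=0: C(9,0)·0.043^0·0.957^9 = 0.673298
  k=1: C(9,1)·0.043^1·0.957^8 = 0.272274
  k=2: C(9,2)·0.043^2·0.957^7 = 0.048935
  k=3: C(9,3)·0.043^3·0.957^6 = 0.005130
Total = 0.999638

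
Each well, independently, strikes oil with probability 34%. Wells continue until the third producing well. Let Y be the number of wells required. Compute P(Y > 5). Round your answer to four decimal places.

0.7801

Needing more than 5 wells ⇔ fewer than 3 successes in the first 5. With X ~ Binomial(5, 0.34), P(Y > 5) = P(X ≤ 2).
  k=0: C(5,0)·0.34^0·0.66^5 = 0.125233
  k=1: C(5,1)·0.34^1·0.66^4 = 0.322571
  k=2: C(5,2)·0.34^2·0.66^3 = 0.332345
P(X ≤ 2) = 0.780149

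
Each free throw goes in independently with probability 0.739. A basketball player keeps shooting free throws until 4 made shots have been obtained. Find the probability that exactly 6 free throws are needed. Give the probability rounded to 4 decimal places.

0.2032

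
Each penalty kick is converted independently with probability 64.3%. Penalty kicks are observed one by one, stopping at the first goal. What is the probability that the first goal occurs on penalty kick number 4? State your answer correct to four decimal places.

Geometric (trials to first success), p = 0.643.
P(Y = 4) = (1−p)^3 · p = 0.045499 · 0.643 = 0.029256

0.0293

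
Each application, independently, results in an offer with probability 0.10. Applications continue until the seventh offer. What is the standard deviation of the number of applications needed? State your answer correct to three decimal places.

25.100

Y = total applications until the seventh success; negative binomial with r=7, p=0.10.
SD(Y) = √[r(1−p)/p²] = √(630.00000) = 25.09980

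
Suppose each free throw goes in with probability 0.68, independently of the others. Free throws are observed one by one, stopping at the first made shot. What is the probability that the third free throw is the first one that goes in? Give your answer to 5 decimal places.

0.06963

Geometric (trials to first success), p = 0.68.
P(Y = 3) = (1−p)^2 · p = 0.1024 · 0.68 = 0.0696320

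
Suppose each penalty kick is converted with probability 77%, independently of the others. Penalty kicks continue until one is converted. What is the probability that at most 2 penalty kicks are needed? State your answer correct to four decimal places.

Y = number of penalty kicks to the first success; geometric, p = 0.77.
P(Y ≤ 2) = 1 − (1−p)^2 = 1 − 0.052900 = 0.947100

0.9471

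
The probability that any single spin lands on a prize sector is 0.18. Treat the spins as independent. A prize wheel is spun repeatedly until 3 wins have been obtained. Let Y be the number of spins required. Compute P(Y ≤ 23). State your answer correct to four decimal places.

0.8100

Finishing within 23 spins ⇔ at least 3 successes in the first 23. With X ~ Binomial(23, 0.18), P(Y ≤ 23) = 1 − P(X ≤ 2).
  k=0: C(23,0)·0.18^0·0.82^23 = 0.010416
  k=1: C(23,1)·0.18^1·0.82^22 = 0.052590
  k=2: C(23,2)·0.18^2·0.82^21 = 0.126986
1 − 0.189993 = 0.810007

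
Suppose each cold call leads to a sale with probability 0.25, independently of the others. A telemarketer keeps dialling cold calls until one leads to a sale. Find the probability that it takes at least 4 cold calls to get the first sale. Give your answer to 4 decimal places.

Y = number of cold calls to the first success; geometric, p = 0.25.
P(Y > 3) = P(first 3 all fail) = (1−p)^3 = 0.421875

0.4219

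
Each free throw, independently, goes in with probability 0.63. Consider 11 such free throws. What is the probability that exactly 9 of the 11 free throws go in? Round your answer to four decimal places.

X ~ Binomial(n=11, p=0.63).
P(X=9) = C(11,9) · p^9 · (1−p)^2
= 55 · 0.015634 · 0.1369 = 0.117715

0.1177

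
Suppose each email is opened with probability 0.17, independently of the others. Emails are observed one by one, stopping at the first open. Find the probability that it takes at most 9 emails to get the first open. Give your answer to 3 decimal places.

0.813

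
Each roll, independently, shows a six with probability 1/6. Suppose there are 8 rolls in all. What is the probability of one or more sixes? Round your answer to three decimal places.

P(at least one) = 1 − P(none) = 1 − (1 − 0.166667)^8
= 1 − 0.23257 = 0.76743

0.767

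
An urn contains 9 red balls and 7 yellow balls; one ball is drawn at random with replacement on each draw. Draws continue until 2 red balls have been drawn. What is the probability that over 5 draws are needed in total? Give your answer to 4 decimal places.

Needing more than 5 draws ⇔ fewer than 2 successes in the first 5. With X ~ Binomial(5, 0.5625), P(Y > 5) = P(X ≤ 1).
  k=0: C(5,0)·0.5625^0·0.4375^5 = 0.016028
  k=1: C(5,1)·0.5625^1·0.4375^4 = 0.103040
P(X ≤ 1) = 0.119068

0.1191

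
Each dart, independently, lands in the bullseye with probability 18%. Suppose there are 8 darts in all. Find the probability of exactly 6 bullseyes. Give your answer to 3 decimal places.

0.001

X ~ Binomial(n=8, p=0.18).
P(X=6) = C(8,6) · p^6 · (1−p)^2
= 28 · 3.4012e-05 · 0.6724 = 0.00064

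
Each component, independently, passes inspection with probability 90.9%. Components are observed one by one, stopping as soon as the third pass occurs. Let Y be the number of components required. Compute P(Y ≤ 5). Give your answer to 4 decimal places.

0.9935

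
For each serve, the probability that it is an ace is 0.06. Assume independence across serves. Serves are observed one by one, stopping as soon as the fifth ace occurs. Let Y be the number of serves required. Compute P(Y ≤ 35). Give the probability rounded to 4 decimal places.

Finishing within 35 serves ⇔ at least 5 successes in the first 35. With X ~ Binomial(35, 0.06), P(Y ≤ 35) = 1 − P(X ≤ 4).
  k=0: C(35,0)·0.06^0·0.94^35 = 0.114677
  k=1: C(35,1)·0.06^1·0.94^34 = 0.256192
  k=2: C(35,2)·0.06^2·0.94^33 = 0.277996
  k=3: C(35,3)·0.06^3·0.94^32 = 0.195189
  k=4: C(35,4)·0.06^4·0.94^31 = 0.099671
1 − 0.943725 = 0.056275

0.0563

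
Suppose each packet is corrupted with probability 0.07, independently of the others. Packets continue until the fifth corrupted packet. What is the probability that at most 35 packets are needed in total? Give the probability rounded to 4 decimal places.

0.0948

Finishing within 35 packets ⇔ at least 5 successes in the first 35. With X ~ Binomial(35, 0.07), P(Y ≤ 35) = 1 − P(X ≤ 4).
  k=0: C(35,0)·0.07^0·0.93^35 = 0.078868
  k=1: C(35,1)·0.07^1·0.93^34 = 0.207772
  k=2: C(35,2)·0.07^2·0.93^33 = 0.265858
  k=3: C(35,3)·0.07^3·0.93^32 = 0.220119
  k=4: C(35,4)·0.07^4·0.93^31 = 0.132545
1 − 0.905163 = 0.094837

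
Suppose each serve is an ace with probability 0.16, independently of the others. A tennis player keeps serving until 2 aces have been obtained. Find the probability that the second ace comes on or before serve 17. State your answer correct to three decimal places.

0.781

Finishing within 17 serves ⇔ at least 2 successes in the first 17. With X ~ Binomial(17, 0.16), P(Y ≤ 17) = 1 − P(X ≤ 1).
  k=0: C(17,0)·0.16^0·0.84^17 = 0.05161
  k=1: C(17,1)·0.16^1·0.84^16 = 0.16712
1 − 0.21874 = 0.78126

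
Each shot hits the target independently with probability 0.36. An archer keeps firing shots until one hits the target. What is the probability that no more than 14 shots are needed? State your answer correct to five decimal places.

Y = number of shots to the first success; geometric, p = 0.36.
P(Y ≤ 14) = 1 − (1−p)^14 = 1 − 0.0019343 = 0.9980657

0.99807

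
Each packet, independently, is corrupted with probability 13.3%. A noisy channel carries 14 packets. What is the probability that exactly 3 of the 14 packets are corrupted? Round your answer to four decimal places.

X ~ Binomial(n=14, p=0.133).
P(X=3) = C(14,3) · p^3 · (1−p)^11
= 364 · 0.0023526 · 0.20807 = 0.178183

0.1782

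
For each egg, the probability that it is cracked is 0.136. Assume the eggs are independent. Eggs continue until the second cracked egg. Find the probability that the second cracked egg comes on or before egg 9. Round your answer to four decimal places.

0.3516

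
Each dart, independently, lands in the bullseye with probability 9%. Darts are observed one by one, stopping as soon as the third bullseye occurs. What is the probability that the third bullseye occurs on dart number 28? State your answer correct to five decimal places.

0.02421

Y = trial on which the third success occurs; negative binomial, r=3, p=0.09.
P(Y=28) = C(27,2) · p^3 · (1−p)^25
= 351 · 0.000729 · 0.094631 = 0.0242142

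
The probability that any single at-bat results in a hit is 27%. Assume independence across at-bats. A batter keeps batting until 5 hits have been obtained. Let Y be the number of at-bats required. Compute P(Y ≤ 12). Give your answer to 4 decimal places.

Finishing within 12 at-bats ⇔ at least 5 successes in the first 12. With X ~ Binomial(12, 0.27), P(Y ≤ 12) = 1 − P(X ≤ 4).
  k=0: C(12,0)·0.27^0·0.73^12 = 0.022902
  k=1: C(12,1)·0.27^1·0.73^11 = 0.101647
  k=2: C(12,2)·0.27^2·0.73^10 = 0.206776
  k=3: C(12,3)·0.27^3·0.73^9 = 0.254929
  k=4: C(12,4)·0.27^4·0.73^8 = 0.212150
1 − 0.798405 = 0.201595

0.2016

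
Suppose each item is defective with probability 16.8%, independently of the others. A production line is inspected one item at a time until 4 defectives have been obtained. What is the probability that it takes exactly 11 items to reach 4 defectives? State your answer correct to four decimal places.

Y = trial on which the fourth success occurs; negative binomial, r=4, p=0.168.
P(Y=11) = C(10,3) · p^4 · (1−p)^7
= 120 · 0.00079659 · 0.27597 = 0.026380

0.0264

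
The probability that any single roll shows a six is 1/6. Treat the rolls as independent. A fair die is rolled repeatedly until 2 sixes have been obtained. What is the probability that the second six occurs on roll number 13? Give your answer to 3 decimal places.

0.045

Y = trial on which the second success occurs; negative binomial, r=2, p=0.166667.
P(Y=13) = C(12,1) · p^2 · (1−p)^11
= 12 · 0.027778 · 0.13459 = 0.04486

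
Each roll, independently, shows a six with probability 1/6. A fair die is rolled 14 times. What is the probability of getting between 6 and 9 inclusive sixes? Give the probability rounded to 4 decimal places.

X ~ Binomial(14, 0.166667); P(6 ≤ X ≤ 9) = Σ C(14,k) p^k (1−p)^(14−k) over k:
  k=6: C(14,6)·0.166667^6·0.833333^8 = 0.014969
  k=7: C(14,7)·0.166667^7·0.833333^7 = 0.003422
  k=8: C(14,8)·0.166667^8·0.833333^6 = 0.000599
  k=9: C(14,9)·0.166667^9·0.833333^5 = 0.000080
Total = 0.019069

0.0191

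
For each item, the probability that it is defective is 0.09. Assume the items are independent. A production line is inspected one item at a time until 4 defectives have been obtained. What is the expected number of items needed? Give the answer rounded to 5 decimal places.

44.44444

Y = total items until the fourth success; negative binomial with r=4, p=0.09.
E[Y] = r / p = 4 / 0.09 = 44.4444444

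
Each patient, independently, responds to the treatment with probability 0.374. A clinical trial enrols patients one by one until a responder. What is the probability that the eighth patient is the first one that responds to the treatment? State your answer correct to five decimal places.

Geometric (trials to first success), p = 0.374.
P(Y = 8) = (1−p)^7 · p = 0.037672 · 0.374 = 0.0140894

0.01409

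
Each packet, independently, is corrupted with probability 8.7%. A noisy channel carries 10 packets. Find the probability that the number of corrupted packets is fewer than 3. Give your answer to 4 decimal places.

0.9504

X ~ Binomial(10, 0.087); P(X ≤ 2) = Σ C(10,k) p^k (1−p)^(10−k) over k:
  k=0: C(10,0)·0.087^0·0.913^10 = 0.402446
  k=1: C(10,1)·0.087^1·0.913^9 = 0.383492
  k=2: C(10,2)·0.087^2·0.913^8 = 0.164444
Total = 0.950382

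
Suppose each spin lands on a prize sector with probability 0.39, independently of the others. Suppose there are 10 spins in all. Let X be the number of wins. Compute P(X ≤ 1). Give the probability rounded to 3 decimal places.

X ~ Binomial(10, 0.39); P(X ≤ 1) = Σ C(10,k) p^k (1−p)^(10−k) over k:
  k=0: C(10,0)·0.39^0·0.61^10 = 0.00713
  k=1: C(10,1)·0.39^1·0.61^9 = 0.04561
Total = 0.05274

0.053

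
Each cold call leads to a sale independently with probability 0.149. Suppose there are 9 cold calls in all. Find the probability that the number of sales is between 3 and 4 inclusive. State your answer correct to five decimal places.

0.13326

X ~ Binomial(9, 0.149); P(3 ≤ X ≤ 4) = Σ C(9,k) p^k (1−p)^(9−k) over k:
  k=3: C(9,3)·0.149^3·0.851^6 = 0.1055396
  k=4: C(9,4)·0.149^4·0.851^5 = 0.0277181
Total = 0.1332577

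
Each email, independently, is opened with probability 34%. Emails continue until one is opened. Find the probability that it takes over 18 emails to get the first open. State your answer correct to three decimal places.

0.001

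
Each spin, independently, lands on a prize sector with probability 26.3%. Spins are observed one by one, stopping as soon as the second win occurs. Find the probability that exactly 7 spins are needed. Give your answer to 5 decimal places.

0.09024

Y = trial on which the second success occurs; negative binomial, r=2, p=0.263.
P(Y=7) = C(6,1) · p^2 · (1−p)^5
= 6 · 0.069169 · 0.21744 = 0.0902402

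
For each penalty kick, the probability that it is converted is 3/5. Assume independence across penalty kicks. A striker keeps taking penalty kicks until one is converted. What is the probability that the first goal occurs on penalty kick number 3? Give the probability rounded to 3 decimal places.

0.096

Geometric (trials to first success), p = 0.60.
P(Y = 3) = (1−p)^2 · p = 0.16 · 0.60 = 0.09600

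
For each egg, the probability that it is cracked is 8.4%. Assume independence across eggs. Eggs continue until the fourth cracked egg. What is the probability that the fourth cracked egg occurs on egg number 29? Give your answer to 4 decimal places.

Y = trial on which the fourth success occurs; negative binomial, r=4, p=0.084.
P(Y=29) = C(28,3) · p^4 · (1−p)^25
= 3276 · 4.9787e-05 · 0.11153 = 0.018191

0.0182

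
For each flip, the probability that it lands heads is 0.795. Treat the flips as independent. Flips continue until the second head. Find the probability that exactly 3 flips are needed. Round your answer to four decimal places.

Y = trial on which the second success occurs; negative binomial, r=2, p=0.795.
P(Y=3) = C(2,1) · p^2 · (1−p)^1
= 2 · 0.63202 · 0.205 = 0.259130

0.2591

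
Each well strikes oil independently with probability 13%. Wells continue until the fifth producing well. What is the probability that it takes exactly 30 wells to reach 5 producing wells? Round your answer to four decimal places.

0.0271

Y = trial on which the fifth success occurs; negative binomial, r=5, p=0.13.
P(Y=30) = C(29,4) · p^5 · (1−p)^25
= 23751 · 3.7129e-05 · 0.03076 = 0.027126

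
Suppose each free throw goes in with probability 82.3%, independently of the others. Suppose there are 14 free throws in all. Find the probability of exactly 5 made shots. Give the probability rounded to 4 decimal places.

0.0001

X ~ Binomial(n=14, p=0.823).
P(X=5) = C(14,5) · p^5 · (1−p)^9
= 2002 · 0.37757 · 1.7051e-07 = 0.000129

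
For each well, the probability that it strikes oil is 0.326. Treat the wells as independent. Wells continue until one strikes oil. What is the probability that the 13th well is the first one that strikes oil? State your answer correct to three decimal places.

Geometric (trials to first success), p = 0.326.
P(Y = 13) = (1−p)^12 · p = 0.0087886 · 0.326 = 0.00287

0.003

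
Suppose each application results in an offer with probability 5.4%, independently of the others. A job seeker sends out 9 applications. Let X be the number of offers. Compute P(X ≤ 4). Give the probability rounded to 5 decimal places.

X ~ Binomial(9, 0.054); P(X ≤ 4) = Σ C(9,k) p^k (1−p)^(9−k) over k:
  k=0: C(9,0)·0.054^0·0.946^9 = 0.6067646
  k=1: C(9,1)·0.054^1·0.946^8 = 0.3117205
  k=2: C(9,2)·0.054^2·0.946^7 = 0.0711751
  k=3: C(9,3)·0.054^3·0.946^6 = 0.0094800
  k=4: C(9,4)·0.054^4·0.946^5 = 0.0008117
Total = 0.9999519

0.99995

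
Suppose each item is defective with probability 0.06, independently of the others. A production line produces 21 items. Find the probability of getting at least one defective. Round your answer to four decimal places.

P(at least one) = 1 − P(none) = 1 − (1 − 0.06)^21
= 1 − 0.272700 = 0.727300

0.7273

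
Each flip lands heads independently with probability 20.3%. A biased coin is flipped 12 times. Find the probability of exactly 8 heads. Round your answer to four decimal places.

X ~ Binomial(n=12, p=0.203).
P(X=8) = C(12,8) · p^8 · (1−p)^4
= 495 · 2.8838e-06 · 0.40349 = 0.000576

0.0006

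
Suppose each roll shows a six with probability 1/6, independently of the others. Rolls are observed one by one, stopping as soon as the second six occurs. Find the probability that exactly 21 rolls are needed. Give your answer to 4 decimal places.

0.0174

Y = trial on which the second success occurs; negative binomial, r=2, p=0.166667.
P(Y=21) = C(20,1) · p^2 · (1−p)^19
= 20 · 0.027778 · 0.031301 = 0.017389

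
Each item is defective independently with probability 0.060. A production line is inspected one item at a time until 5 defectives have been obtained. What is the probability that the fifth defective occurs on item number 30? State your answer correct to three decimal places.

0.004

Y = trial on which the fifth success occurs; negative binomial, r=5, p=0.06.
P(Y=30) = C(29,4) · p^5 · (1−p)^25
= 23751 · 7.776e-07 · 0.21291 = 0.00393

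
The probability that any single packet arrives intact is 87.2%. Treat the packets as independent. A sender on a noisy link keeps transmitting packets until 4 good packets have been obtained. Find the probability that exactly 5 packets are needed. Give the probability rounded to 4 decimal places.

0.2960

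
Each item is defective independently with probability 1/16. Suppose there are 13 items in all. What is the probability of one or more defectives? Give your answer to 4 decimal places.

P(at least one) = 1 − P(none) = 1 − (1 − 0.0625)^13
= 1 − 0.432142 = 0.567858

0.5679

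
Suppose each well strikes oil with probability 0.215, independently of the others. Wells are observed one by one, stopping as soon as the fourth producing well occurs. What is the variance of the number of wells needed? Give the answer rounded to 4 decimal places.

67.9286

Y = total wells until the fourth success; negative binomial with r=4, p=0.215.
Var(Y) = r(1−p)/p² = 4·0.785 / 0.215² = 67.928610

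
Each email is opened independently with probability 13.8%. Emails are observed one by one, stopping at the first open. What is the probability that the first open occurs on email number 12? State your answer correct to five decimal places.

Geometric (trials to first success), p = 0.138.
P(Y = 12) = (1−p)^11 · p = 0.19525 · 0.138 = 0.0269438

0.02694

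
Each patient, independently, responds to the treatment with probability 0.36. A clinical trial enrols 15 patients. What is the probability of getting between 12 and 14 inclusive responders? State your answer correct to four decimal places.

X ~ Binomial(15, 0.36); P(12 ≤ X ≤ 14) = Σ C(15,k) p^k (1−p)^(15−k) over k:
  k=12: C(15,12)·0.36^12·0.64^3 = 0.000565
  k=13: C(15,13)·0.36^13·0.64^2 = 0.000073
  k=14: C(15,14)·0.36^14·0.64^1 = 0.000006
Total = 0.000644

0.0006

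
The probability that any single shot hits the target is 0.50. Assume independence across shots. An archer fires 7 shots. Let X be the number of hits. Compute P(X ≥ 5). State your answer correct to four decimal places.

X ~ Binomial(7, 0.50); P(X ≥ 5) = Σ C(7,k) p^k (1−p)^(7−k) over k:
  k=5: C(7,5)·0.50^5·0.50^2 = 0.164062
  k=6: C(7,6)·0.50^6·0.50^1 = 0.054688
  k=7: C(7,7)·0.50^7·0.50^0 = 0.007812
Total = 0.226562

0.2266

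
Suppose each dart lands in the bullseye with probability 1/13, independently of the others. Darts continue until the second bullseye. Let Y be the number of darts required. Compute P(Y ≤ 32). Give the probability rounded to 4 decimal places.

0.7169

Finishing within 32 darts ⇔ at least 2 successes in the first 32. With X ~ Binomial(32, 0.076923), P(Y ≤ 32) = 1 − P(X ≤ 1).
  k=0: C(32,0)·0.076923^0·0.923077^32 = 0.077199
  k=1: C(32,1)·0.076923^1·0.923077^31 = 0.205864
1 − 0.283064 = 0.716936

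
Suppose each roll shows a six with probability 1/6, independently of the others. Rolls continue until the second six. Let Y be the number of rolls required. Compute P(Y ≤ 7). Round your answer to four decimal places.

0.3302

Finishing within 7 rolls ⇔ at least 2 successes in the first 7. With X ~ Binomial(7, 0.166667), P(Y ≤ 7) = 1 − P(X ≤ 1).
  k=0: C(7,0)·0.166667^0·0.833333^7 = 0.279082
  k=1: C(7,1)·0.166667^1·0.833333^6 = 0.390714
1 − 0.669796 = 0.330204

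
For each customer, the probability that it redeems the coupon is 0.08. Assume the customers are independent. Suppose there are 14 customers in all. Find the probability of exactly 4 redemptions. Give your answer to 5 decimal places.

0.01781

X ~ Binomial(n=14, p=0.08).
P(X=4) = C(14,4) · p^4 · (1−p)^10
= 1001 · 4.096e-05 · 0.43439 = 0.0178103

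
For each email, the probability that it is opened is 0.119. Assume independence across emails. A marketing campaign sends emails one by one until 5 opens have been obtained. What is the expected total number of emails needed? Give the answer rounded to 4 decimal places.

Y = total emails until the fifth success; negative binomial with r=5, p=0.119.
E[Y] = r / p = 5 / 0.119 = 42.016807

42.0168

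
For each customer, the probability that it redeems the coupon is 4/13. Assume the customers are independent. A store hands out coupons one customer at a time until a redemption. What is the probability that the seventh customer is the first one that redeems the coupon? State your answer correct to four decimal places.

0.0339

Geometric (trials to first success), p = 0.307692.
P(Y = 7) = (1−p)^6 · p = 0.1101 · 0.307692 = 0.033878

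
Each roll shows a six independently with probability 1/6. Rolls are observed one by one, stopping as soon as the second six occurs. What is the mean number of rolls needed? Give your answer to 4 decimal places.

12.0000

Y = total rolls until the second success; negative binomial with r=2, p=0.166667.
E[Y] = r / p = 2 / 0.166667 = 12.000000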